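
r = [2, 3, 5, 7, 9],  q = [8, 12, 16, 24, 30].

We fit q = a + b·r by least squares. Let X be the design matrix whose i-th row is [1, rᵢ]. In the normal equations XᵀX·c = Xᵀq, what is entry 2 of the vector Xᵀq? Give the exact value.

570

Entry 2 ↔ basis r, so (Xᵀq)_{2} = Σᵢ (r)·qᵢ = (2)·(8) + (3)·(12) + (5)·(16) + (7)·(24) + (9)·(30) = 570.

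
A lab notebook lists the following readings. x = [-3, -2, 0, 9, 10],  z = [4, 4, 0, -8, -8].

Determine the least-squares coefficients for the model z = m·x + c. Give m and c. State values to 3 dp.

m = -0.966, c = 1.106

Compute the Gram sums: Σx·x = 194, Σx = 14, Σ1 = 5.
Moment sums: Σx·z = -172, Σz = -8.
Normal equations: [[194, 14]; [14, 5]]·[m, c]ᵀ = [-172, -8]ᵀ.
det = 194·5 − 14² = 774.
m = ((-172)·5 − 14·(-8))/774 = -374/387; c = (194·(-8) − 14·(-172))/774 = 428/387.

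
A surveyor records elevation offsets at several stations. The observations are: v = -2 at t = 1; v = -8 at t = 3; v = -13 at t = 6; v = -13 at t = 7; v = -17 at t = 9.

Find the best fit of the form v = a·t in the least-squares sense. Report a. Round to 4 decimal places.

a = -1.9773

Forming XᵀX = [[176]] and Xᵀv = [-348]ᵀ gives XᵀX·[a]ᵀ = Xᵀv.
Hence a = -348 / 176 ≈ -1.97727.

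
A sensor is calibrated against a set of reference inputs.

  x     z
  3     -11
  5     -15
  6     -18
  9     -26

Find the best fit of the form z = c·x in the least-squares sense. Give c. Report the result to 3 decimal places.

Compute the Gram sums: Σx·x = 151.
And Σx·z = -450.
MᵀM·[c]ᵀ = Mᵀz becomes [[151]]·[c]ᵀ = [-450]ᵀ.
Hence c = -450 / 151 ≈ -2.98013.

c = -2.980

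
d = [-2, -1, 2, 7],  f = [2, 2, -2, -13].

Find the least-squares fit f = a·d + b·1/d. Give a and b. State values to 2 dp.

XᵀX·[a, b]ᵀ = Xᵀf reads: 58·a + 4·b = -101;  4·a + (149/98)·b = -41/7.
Eliminating b: (149/98)·(row 1) − 4·(row 2) gives (3537/49)·a = (149/98)·(-101) − 4·(-41/7) = -12753/98, so a = -1417/786.
Then b = ((-41/7) − 4·(-1417/786))/(149/98) = 350/393.

a = -1.80, b = 0.89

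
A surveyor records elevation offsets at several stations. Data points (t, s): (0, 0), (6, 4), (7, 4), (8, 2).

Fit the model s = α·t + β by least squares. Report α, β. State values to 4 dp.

With design matrix M, MᵀM = [[149, 21]; [21, 4]] and Mᵀs = [68, 10]ᵀ.
Δ = 149·4 − 21² = 155.
α = (68·4 − 21·10)/155 = 2/5; β = (149·10 − 21·68)/155 = 2/5.

α = 0.4000, β = 0.4000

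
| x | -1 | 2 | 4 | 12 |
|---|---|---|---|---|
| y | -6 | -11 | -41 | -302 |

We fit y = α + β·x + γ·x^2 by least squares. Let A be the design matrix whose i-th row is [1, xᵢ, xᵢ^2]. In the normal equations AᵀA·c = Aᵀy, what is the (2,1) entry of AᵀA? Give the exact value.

17

Row 2 ↔ basis x, column 1 ↔ basis 1, so (AᵀA)_{2,1} = Σᵢ x = (-1)·(1) + (2)·(1) + (4)·(1) + (12)·(1) = 17.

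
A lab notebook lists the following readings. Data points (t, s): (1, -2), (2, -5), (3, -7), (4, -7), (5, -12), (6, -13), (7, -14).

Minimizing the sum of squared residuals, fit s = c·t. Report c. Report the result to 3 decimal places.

c = -2.121

MᵀM·[c]ᵀ = Mᵀs reads: 140·c = -297.
(Σt·t = 140, Σt·s = -297.)
Hence c = -297 / 140 ≈ -2.12143.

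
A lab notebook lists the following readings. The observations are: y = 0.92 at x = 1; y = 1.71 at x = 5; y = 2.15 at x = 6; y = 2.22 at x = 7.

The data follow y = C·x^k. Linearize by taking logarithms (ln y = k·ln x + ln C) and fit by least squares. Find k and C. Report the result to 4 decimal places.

Let Y = ln y. Fitting Y = k·ln x + ln C by least squares:
Σln x = 5.3471, Σ(ln x)² = 9.5873, Σln y = 2.0161, Σln x·ln y = 3.7869.
Equations: 9.5873·k + 5.3471·ln C = 3.7869;  5.3471·k + 4·ln C = 2.0161.
Slope k = (n·Σln x·ln y − Σln x·Σln y)/(n·Σ(ln x)² − (Σln x)²) = (4·3.7869 − 5.3471·2.0161)/9.7575 = 0.44758; ln C = (Σln y − k·Σln x)/n = -0.09429, so C = exp(-0.09429) = 0.91002.

k = 0.4476, C = 0.9100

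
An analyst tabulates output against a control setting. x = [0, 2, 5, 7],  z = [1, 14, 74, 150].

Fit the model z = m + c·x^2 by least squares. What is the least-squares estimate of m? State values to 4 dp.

m = 0.8333

The normal equations are: 4·m + 78·c = 239;  78·m + 3042·c = 9256.
(Σ1 = 4, Σx^2 = 78, Σx^2·x^2 = 3042, Σz = 239, Σx^2·z = 9256.)
Determinant 4·3042 − 78² = 6084.
m = (239·3042 − 78·9256)/6084 = 5/6; c = (4·9256 − 78·239)/6084 = 707/234.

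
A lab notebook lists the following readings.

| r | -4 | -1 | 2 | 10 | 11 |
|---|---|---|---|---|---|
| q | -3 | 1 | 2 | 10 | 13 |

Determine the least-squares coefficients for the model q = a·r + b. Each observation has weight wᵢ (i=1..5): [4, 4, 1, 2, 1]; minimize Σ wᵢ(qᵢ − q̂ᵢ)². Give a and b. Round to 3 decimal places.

Sums needed: Σwᵢ·r·r = 393, Σwᵢ·r = 13, Σwᵢ·1 = 12.
Moment sums: Σwᵢ·r·q = 391, Σwᵢ·q = 27.
Eliminating b: 12·(row 1) − 13·(row 2) gives 4547·a = 12·391 − 13·27 = 4341, so a = 4341/4547.
Then b = (27 − 13·(4341/4547))/12 = 5528/4547.

a = 0.955, b = 1.216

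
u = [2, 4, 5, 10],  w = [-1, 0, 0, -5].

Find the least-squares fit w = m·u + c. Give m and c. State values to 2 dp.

Setting ∂/∂m … = 0 gives: 145·m + 21·c = -52;  21·m + 4·c = -6.
Δ = 145·4 − 21² = 139.
m = ((-52)·4 − 21·(-6))/139 = -82/139; c = (145·(-6) − 21·(-52))/139 = 222/139.

m = -0.59, c = 1.60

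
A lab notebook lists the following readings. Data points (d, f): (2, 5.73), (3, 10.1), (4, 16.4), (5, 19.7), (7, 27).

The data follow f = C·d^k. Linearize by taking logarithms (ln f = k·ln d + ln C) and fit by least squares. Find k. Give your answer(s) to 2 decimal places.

With ln fᵢ as the transformed response and ln dᵢ as the regressor:
AᵀA = [[9.9861, 6.7334]; [6.7334, 5]], rhs = [18.8390, 13.1320]ᵀ  (here Σln d = 6.7334, Σ(ln d)² = 9.9861, Σln f = 13.1320, Σln d·ln f = 18.8390).
Δ = 9.9861·5 − (6.7334)² = 4.5917; k = (18.8390·5 − 6.7334·13.1320)/4.5917 = 1.25707, ln C = (9.9861·13.1320 − 6.7334·18.8390)/4.5917 = 0.93353.

k = 1.26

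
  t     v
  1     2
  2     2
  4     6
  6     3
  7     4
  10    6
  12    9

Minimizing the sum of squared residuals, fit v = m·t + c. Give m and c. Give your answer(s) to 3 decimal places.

m = 0.531, c = 1.388

The normal system AᵀA·[m, c]ᵀ = Aᵀv is [[350, 42]; [42, 7]]·[m, c]ᵀ = [244, 32]ᵀ.
Determinant 350·7 − 42² = 686.
m = (244·7 − 42·32)/686 = 26/49; c = (350·32 − 42·244)/686 = 68/49.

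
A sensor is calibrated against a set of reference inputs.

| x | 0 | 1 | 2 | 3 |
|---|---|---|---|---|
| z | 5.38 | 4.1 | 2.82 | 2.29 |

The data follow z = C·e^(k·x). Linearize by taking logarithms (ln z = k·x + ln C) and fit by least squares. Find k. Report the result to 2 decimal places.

Let Y = ln z. Fitting Y = k·x + ln C by least squares:
AᵀA = [[14.0000, 6.0000]; [6.0000, 4]], rhs = [5.9701, 4.9590]ᵀ  (here Σx = 6.0000, Σ(x)² = 14.0000, Σln z = 4.9590, Σx·ln z = 5.9701).
Δ = 14.0000·4 − (6.0000)² = 20.0000; k = (5.9701·4 − 6.0000·4.9590)/20.0000 = -0.29367, ln C = (14.0000·4.9590 − 6.0000·5.9701)/20.0000 = 1.68024.

k = -0.29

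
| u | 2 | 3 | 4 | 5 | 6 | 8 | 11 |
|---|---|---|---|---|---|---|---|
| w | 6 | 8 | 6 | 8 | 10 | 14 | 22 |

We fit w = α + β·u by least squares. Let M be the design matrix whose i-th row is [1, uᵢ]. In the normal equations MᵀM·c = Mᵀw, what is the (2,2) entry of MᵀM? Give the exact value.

Row 2 ↔ basis u, column 2 ↔ basis u, so (MᵀM)_{2,2} = Σᵢ (u)·(u) = (2)·(2) + (3)·(3) + (4)·(4) + (5)·(5) + (6)·(6) + (8)·(8) + (11)·(11) = 275.

275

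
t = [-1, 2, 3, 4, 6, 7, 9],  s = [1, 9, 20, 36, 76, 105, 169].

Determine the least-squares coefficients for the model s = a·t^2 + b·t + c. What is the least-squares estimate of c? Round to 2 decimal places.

c = -0.30

Compute the Gram sums: Σt^2·t^2 = 10612, Σt^2·t = 1386, Σt^2 = 196, Σt·t = 196, Σt = 30, Σ1 = 7.
And Σt^2·s = 22363, Σt·s = 2933, Σs = 416.
So AᵀA·[a, b, c]ᵀ = Aᵀs: [[10612, 1386, 196]; [1386, 196, 30]; [196, 30, 7]]·[a, b, c]ᵀ = [22363, 2933, 416]ᵀ.
Row-reducing yields a = 330817/165858, b = 7157/7898, c = -3593/11847.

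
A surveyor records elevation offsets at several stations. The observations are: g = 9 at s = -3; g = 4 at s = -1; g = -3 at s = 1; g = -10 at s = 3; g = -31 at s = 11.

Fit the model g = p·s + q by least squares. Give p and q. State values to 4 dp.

Compute the Gram sums: Σs·s = 141, Σs = 11, Σ1 = 5.
Right-hand side: Σs·g = -405, Σg = -31.
Normal equations: [[141, 11]; [11, 5]]·[p, q]ᵀ = [-405, -31]ᵀ.
Determinant 141·5 − 11² = 584.
p = ((-405)·5 − 11·(-31))/584 = -421/146; q = (141·(-31) − 11·(-405))/584 = 21/146.

p = -2.8836, q = 0.1438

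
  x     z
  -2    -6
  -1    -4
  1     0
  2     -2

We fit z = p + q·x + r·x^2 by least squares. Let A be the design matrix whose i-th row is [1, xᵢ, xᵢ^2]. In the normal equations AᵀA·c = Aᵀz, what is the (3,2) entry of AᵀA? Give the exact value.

Row 3 ↔ basis x^2, column 2 ↔ basis x, so (AᵀA)_{3,2} = Σᵢ (x^2)·(x) = (4)·(-2) + (1)·(-1) + (1)·(1) + (4)·(2) = 0.

0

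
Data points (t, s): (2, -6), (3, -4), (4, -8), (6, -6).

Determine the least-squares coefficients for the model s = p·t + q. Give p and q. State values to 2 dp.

Compute the Gram sums: Σt·t = 65, Σt = 15, Σ1 = 4.
Moment sums: Σt·s = -92, Σs = -24.
Δ = 65·4 − 15² = 35.
p = ((-92)·4 − 15·(-24))/35 = -8/35; q = (65·(-24) − 15·(-92))/35 = -36/7.

p = -0.23, q = -5.14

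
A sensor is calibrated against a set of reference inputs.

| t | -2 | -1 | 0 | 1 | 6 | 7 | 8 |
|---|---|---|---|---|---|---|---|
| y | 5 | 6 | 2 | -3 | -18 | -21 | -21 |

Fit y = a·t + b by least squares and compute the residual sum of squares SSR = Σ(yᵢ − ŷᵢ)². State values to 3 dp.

SSR = 15.845

Normal-equation sums: Σt·t = 155, Σt = 19, Σ1 = 7.
And Σt·y = -442, Σy = -50.
So MᵀM·[a, b]ᵀ = Mᵀy: [[155, 19]; [19, 7]]·[a, b]ᵀ = [-442, -50]ᵀ.
Determinant 155·7 − 19² = 724.
a = ((-442)·7 − 19·(-50))/724 = -536/181; b = (155·(-50) − 19·(-442))/724 = 162/181.
Residuals: -329/181, 388/181, 200/181, -169/181, -204/181, -211/181, 325/181; SSR = 2868/181.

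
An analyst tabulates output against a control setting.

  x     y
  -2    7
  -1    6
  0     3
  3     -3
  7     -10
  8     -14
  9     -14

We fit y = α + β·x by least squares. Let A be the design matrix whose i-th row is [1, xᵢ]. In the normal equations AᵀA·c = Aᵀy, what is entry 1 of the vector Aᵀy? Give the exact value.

-25

Entry 1 ↔ basis 1, so (Aᵀy)_{1} = Σᵢ yᵢ = (1)·(7) + (1)·(6) + (1)·(3) + (1)·(-3) + (1)·(-10) + (1)·(-14) + (1)·(-14) = -25.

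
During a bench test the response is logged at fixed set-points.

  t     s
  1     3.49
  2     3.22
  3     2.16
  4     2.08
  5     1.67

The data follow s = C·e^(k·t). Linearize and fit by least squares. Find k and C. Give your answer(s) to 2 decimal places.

k = -0.19, C = 4.31

Let Y = ln s. Fitting Y = k·t + ln C by least squares:
Sums: Σt = 15.0000, Σ(t)² = 55.0000, Σln s = 4.4346, Σt·ln s = 11.3926.
Normal system: [[55.0000, 15.0000]; [15.0000, 5]]·[k, ln C]ᵀ = [11.3926, 4.4346]ᵀ.
Δ = 55.0000·5 − (15.0000)² = 50.0000; k = (11.3926·5 − 15.0000·4.4346)/50.0000 = -0.19112, ln C = (55.0000·4.4346 − 15.0000·11.3926)/50.0000 = 1.46027, so C = exp(1.46027) = 4.30711.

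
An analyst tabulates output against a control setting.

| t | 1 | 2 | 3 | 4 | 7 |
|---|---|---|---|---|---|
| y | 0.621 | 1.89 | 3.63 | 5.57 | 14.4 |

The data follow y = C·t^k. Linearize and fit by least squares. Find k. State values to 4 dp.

Linearized form: ln y = k·ln t + ln C. From the 5 transformed points,
Sums: Σln t = 5.1240, Σ(ln t)² = 7.3958, Σln y = 5.8340, Σln t·ln y = 9.4286.
Normal system: [[7.3958, 5.1240]; [5.1240, 5]]·[k, ln C]ᵀ = [9.4286, 5.8340]ᵀ.
Slope k = (n·Σln t·ln y − Σln t·Σln y)/(n·Σ(ln t)² − (Σln t)²) = (5·9.4286 − 5.1240·5.8340)/10.7239 = 1.60854; ln C = (Σln y − k·Σln t)/n = -0.48162.

k = 1.6085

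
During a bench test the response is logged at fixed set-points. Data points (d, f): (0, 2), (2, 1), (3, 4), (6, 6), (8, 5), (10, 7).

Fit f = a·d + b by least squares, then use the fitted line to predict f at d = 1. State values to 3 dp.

f̂ = 2.105

Forming AᵀA = [[213, 29]; [29, 6]] and Aᵀf = [160, 25]ᵀ gives AᵀA·[a, b]ᵀ = Aᵀf.
Eliminating b: 6·(row 1) − 29·(row 2) gives 437·a = 6·160 − 29·25 = 235, so a = 235/437.
Then b = (25 − 29·(235/437))/6 = 685/437.
At d = 1: f̂ = (235/437)·(1) + (685/437)·(1) = 40/19.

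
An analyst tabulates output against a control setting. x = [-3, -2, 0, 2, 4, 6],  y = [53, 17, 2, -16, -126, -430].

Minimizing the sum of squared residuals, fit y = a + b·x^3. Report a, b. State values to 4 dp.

a = 0.6642, b = -1.9920

From the data, Σ1 = 6, Σx^3 = 253, Σx^3·x^3 = 51609.
And Σy = -500, Σx^3·y = -102639.
So MᵀM·[a, b]ᵀ = Mᵀy: [[6, 253]; [253, 51609]]·[a, b]ᵀ = [-500, -102639]ᵀ.
Determinant 6·51609 − 253² = 245645.
a = ((-500)·51609 − 253·(-102639))/245645 = 163167/245645; b = (6·(-102639) − 253·(-500))/245645 = -489334/245645.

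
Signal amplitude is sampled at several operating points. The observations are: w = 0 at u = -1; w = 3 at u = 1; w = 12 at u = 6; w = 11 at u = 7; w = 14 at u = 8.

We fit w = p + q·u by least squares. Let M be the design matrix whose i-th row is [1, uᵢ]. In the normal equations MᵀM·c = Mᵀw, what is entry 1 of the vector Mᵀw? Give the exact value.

Entry 1 ↔ basis 1, so (Mᵀw)_{1} = Σᵢ wᵢ = (1)·(0) + (1)·(3) + (1)·(12) + (1)·(11) + (1)·(14) = 40.

40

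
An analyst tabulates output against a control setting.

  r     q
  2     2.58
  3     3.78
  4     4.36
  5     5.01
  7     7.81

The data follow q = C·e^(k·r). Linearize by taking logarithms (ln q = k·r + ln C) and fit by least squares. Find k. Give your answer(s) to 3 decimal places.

Let Y = ln q. Fitting Y = k·r + ln C by least squares:
Σr = 21.0000, Σ(r)² = 103.0000, Σln q = 7.4168, Σr·ln q = 34.2197.
Normal system: [[103.0000, 21.0000]; [21.0000, 5]]·[k, ln C]ᵀ = [34.2197, 7.4168]ᵀ.
Solving (det = 74.0000): k = 0.20736, ln C = 0.61244.

k = 0.207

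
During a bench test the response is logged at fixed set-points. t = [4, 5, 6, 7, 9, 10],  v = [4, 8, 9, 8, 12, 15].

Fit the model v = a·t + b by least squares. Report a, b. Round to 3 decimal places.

The normal system XᵀX·[a, b]ᵀ = Xᵀv is [[307, 41]; [41, 6]]·[a, b]ᵀ = [424, 56]ᵀ.
det = 307·6 − 41² = 161.
a = (424·6 − 41·56)/161 = 248/161; b = (307·56 − 41·424)/161 = -192/161.

a = 1.540, b = -1.193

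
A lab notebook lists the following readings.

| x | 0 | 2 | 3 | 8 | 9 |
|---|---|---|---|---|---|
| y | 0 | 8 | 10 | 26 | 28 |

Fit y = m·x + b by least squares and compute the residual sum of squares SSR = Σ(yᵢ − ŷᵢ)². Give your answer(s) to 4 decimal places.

Normal-equation sums: Σx·x = 158, Σx = 22, Σ1 = 5.
Right-hand side: Σx·y = 506, Σy = 72.
MᵀM·[m, b]ᵀ = Mᵀy becomes [[158, 22]; [22, 5]]·[m, b]ᵀ = [506, 72]ᵀ.
Eliminating b: 5·(row 1) − 22·(row 2) gives 306·m = 5·506 − 22·72 = 946, so m = 473/153.
Then b = (72 − 22·(473/153))/5 = 122/153.
Residuals: -122/153, 52/51, -11/153, 8/17, -95/153; SSR = 350/153.

SSR = 2.2876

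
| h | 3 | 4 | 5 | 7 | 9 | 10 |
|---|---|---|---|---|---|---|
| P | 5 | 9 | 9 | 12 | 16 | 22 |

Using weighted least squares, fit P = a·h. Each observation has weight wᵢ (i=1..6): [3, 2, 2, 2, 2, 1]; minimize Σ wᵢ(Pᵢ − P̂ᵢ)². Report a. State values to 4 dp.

a = 1.8827

The normal system XᵀWX·[a]ᵀ = XᵀWP is [[469]]·[a]ᵀ = [883]ᵀ.
Hence a = 883 / 469 ≈ 1.88273.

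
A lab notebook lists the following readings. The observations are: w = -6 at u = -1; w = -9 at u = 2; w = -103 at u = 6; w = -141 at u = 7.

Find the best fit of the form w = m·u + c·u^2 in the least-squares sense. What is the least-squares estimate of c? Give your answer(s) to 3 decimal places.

c = -3.171

XᵀX·[m, c]ᵀ = Xᵀw reads: 90·m + 566·c = -1617;  566·m + 3714·c = -10659.
Determinant 90·3714 − 566² = 13904.
m = ((-1617)·3714 − 566·(-10659))/13904 = 156/79; c = (90·(-10659) − 566·(-1617))/13904 = -501/158.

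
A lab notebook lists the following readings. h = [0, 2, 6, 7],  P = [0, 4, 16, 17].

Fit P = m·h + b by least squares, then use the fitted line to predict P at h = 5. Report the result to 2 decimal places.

Setting ∂/∂m … = 0 gives: 89·m + 15·b = 223;  15·m + 4·b = 37.
det = 89·4 − 15² = 131.
m = (223·4 − 15·37)/131 = 337/131; b = (89·37 − 15·223)/131 = -52/131.
At h = 5: P̂ = (337/131)·(5) + (-52/131)·(1) = 1633/131.

P̂ = 12.47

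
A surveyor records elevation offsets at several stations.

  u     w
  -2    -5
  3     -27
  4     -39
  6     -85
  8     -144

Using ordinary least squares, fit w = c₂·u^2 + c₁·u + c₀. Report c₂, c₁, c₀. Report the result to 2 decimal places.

Entries of XᵀX: Σu^2·u^2 = 5745, Σu^2·u = 811, Σu^2 = 129, Σu·u = 129, Σu = 19, Σ1 = 5.
Right-hand side: Σu^2·w = -13163, Σu·w = -1889, Σw = -300.
Normal equations: [[5745, 811, 129]; [811, 129, 19]; [129, 19, 5]]·[c₂, c₁, c₀]ᵀ = [-13163, -1889, -300]ᵀ.
Solving the 3×3 system (Gaussian elimination) gives c₂ = -21171/10738, c₁ = -44053/21476, c₀ = -4105/3068.

c₂ = -1.97, c₁ = -2.05, c₀ = -1.34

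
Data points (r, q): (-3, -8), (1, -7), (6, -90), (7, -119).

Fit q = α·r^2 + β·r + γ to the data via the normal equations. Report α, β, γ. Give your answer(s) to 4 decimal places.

α = -1.8948, β = -3.4761, γ = -1.4382

The normal system AᵀA·[α, β, γ]ᵀ = Aᵀq is [[3779, 533, 95]; [533, 95, 11]; [95, 11, 4]]·[α, β, γ]ᵀ = [-9150, -1356, -224]ᵀ.
Solving the 3×3 system (Gaussian elimination) gives α = -6253/3300, β = -11471/3300, γ = -791/550.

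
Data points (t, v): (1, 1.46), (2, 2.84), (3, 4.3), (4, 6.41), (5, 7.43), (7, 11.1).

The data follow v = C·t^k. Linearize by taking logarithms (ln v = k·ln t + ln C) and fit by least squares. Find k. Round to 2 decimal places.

Linearized form: ln v = k·ln t + ln C. From the 6 transformed points,
AᵀA = [[9.9861, 6.7334]; [6.7334, 6]], rhs = [12.8130, 9.1512]ᵀ  (here Σln t = 6.7334, Σ(ln t)² = 9.9861, Σln v = 9.1512, Σln t·ln v = 12.8130).
Δ = 9.9861·6 − (6.7334)² = 14.5777; k = (12.8130·6 − 6.7334·9.1512)/14.5777 = 1.04675, ln C = (9.9861·9.1512 − 6.7334·12.8130)/14.5777 = 0.35050.

k = 1.05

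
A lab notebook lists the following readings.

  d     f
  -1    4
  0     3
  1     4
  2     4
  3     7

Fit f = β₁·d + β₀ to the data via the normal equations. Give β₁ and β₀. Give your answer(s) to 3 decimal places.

Normal-equation sums: Σd·d = 15, Σd = 5, Σ1 = 5.
Right-hand side: Σd·f = 29, Σf = 22.
Normal equations: [[15, 5]; [5, 5]]·[β₁, β₀]ᵀ = [29, 22]ᵀ.
det = 15·5 − 5² = 50.
β₁ = (29·5 − 5·22)/50 = 7/10; β₀ = (15·22 − 5·29)/50 = 37/10.

β₁ = 0.700, β₀ = 3.700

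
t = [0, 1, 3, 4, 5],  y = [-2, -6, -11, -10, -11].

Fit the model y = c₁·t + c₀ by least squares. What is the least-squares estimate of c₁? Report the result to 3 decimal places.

c₁ = -1.744

Compute the Gram sums: Σt·t = 51, Σt = 13, Σ1 = 5.
Right-hand side: Σt·y = -134, Σy = -40.
XᵀX·[c₁, c₀]ᵀ = Xᵀy becomes [[51, 13]; [13, 5]]·[c₁, c₀]ᵀ = [-134, -40]ᵀ.
Eliminating c₀: 5·(row 1) − 13·(row 2) gives 86·c₁ = 5·(-134) − 13·(-40) = -150, so c₁ = -75/43.
Then c₀ = ((-40) − 13·(-75/43))/5 = -149/43.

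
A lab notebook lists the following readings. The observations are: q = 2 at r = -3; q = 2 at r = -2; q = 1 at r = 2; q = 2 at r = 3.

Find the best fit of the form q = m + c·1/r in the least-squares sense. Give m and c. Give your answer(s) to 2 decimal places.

The normal equations are: 4·m + 0·c = 7;  0·m + (13/18)·c = -1/2.
(Σ1 = 4, Σ1/r = 0, Σ1/r·1/r = 13/18, Σq = 7, Σ1/r·q = -1/2.)
det = 4·(13/18) − 0² = 26/9.
m = (7·(13/18) − 0·(-1/2))/(26/9) = 7/4; c = (4·(-1/2) − 0·7)/(26/9) = -9/13.

m = 1.75, c = -0.69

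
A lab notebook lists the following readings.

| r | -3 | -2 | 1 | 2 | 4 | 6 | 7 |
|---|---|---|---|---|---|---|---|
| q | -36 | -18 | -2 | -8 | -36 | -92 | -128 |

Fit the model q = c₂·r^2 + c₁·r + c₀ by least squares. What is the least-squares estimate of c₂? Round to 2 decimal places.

c₂ = -2.98

With design matrix X, XᵀX = [[4067, 597, 119]; [597, 119, 15]; [119, 15, 7]] and Xᵀq = [-10590, -1466, -320]ᵀ.
Row-reducing yields c₂ = -16621/5579, c₁ = 41599/15143, c₀ = -101162/106001.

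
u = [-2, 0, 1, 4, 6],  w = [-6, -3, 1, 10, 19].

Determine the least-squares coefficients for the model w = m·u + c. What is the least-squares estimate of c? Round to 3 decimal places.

AᵀA·[m, c]ᵀ = Aᵀw reads: 57·m + 9·c = 167;  9·m + 5·c = 21.
(Σu·u = 57, Σu = 9, Σ1 = 5, Σu·w = 167, Σw = 21.)
Determinant 57·5 − 9² = 204.
m = (167·5 − 9·21)/204 = 19/6; c = (57·21 − 9·167)/204 = -3/2.

c = -1.500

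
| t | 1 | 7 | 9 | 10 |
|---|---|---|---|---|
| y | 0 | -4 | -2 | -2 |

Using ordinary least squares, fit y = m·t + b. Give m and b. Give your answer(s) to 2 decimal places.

m = -0.25, b = -0.34

Entries of AᵀA: Σt·t = 231, Σt = 27, Σ1 = 4.
And Σt·y = -66, Σy = -8.
Δ = 231·4 − 27² = 195.
m = ((-66)·4 − 27·(-8))/195 = -16/65; b = (231·(-8) − 27·(-66))/195 = -22/65.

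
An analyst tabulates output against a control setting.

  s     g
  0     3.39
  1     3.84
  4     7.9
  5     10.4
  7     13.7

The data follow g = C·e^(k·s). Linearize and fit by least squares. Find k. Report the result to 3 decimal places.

k = 0.212

Let Y = ln g. Fitting Y = k·s + ln C by least squares:
Sums: Σs = 17.0000, Σ(s)² = 91.0000, Σln g = 9.5924, Σs·ln g = 39.6437.
Normal system: [[91.0000, 17.0000]; [17.0000, 5]]·[k, ln C]ᵀ = [39.6437, 9.5924]ᵀ.
Solving (det = 166.0000): k = 0.21174, ln C = 1.19857.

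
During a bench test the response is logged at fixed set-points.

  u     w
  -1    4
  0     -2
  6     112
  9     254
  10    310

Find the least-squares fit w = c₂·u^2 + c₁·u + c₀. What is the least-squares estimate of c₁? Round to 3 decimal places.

c₁ = 0.073

Entries of AᵀA: Σu^2·u^2 = 17858, Σu^2·u = 1944, Σu^2 = 218, Σu·u = 218, Σu = 24, Σ1 = 5.
Right-hand side: Σu^2·w = 55610, Σu·w = 6054, Σw = 678.
So AᵀA·[c₂, c₁, c₀]ᵀ = Aᵀw: [[17858, 1944, 218]; [1944, 218, 24]; [218, 24, 5]]·[c₂, c₁, c₀]ᵀ = [55610, 6054, 678]ᵀ.
Inverting the 3×3 Gram matrix, [c₂, c₁, c₀]ᵀ = [206171/66279, 1607/22093, -24764/66279]ᵀ.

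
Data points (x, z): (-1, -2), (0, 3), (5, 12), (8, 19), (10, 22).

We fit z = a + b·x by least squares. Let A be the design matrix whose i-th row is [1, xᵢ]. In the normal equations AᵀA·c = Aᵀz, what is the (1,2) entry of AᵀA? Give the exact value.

22

Row 1 ↔ basis 1, column 2 ↔ basis x, so (AᵀA)_{1,2} = Σᵢ x = (1)·(-1) + (1)·(0) + (1)·(5) + (1)·(8) + (1)·(10) = 22.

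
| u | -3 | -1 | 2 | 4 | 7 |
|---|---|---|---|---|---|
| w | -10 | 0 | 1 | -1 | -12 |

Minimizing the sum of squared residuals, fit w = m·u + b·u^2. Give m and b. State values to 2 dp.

Forming MᵀM = [[79, 387]; [387, 2755]] and Mᵀw = [-56, -690]ᵀ gives MᵀM·[m, b]ᵀ = Mᵀw.
Determinant 79·2755 − 387² = 67876.
m = ((-56)·2755 − 387·(-690))/67876 = 56375/33938; b = (79·(-690) − 387·(-56))/67876 = -16419/33938.

m = 1.66, b = -0.48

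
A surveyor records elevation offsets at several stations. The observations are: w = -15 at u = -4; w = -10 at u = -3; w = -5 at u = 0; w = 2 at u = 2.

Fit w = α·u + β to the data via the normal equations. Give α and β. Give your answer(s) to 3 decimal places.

α = 2.593, β = -3.758

Compute the Gram sums: Σu·u = 29, Σu = -5, Σ1 = 4.
For Mᵀw: Σu·w = 94, Σw = -28.
MᵀM·[α, β]ᵀ = Mᵀw becomes [[29, -5]; [-5, 4]]·[α, β]ᵀ = [94, -28]ᵀ.
Δ = 29·4 − (-5)² = 91.
α = (94·4 − (-5)·(-28))/91 = 236/91; β = (29·(-28) − (-5)·94)/91 = -342/91.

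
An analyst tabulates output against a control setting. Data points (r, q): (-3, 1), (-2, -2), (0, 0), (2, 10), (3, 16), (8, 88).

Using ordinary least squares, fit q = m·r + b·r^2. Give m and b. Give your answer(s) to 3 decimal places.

Compute the Gram sums: Σr·r = 90, Σr·r^2 = 512, Σr^2·r^2 = 4290.
Moment sums: Σr·q = 773, Σr^2·q = 5817.
So AᵀA·[m, b]ᵀ = Aᵀq: [[90, 512]; [512, 4290]]·[m, b]ᵀ = [773, 5817]ᵀ.
Determinant 90·4290 − 512² = 123956.
m = (773·4290 − 512·5817)/123956 = 168933/61978; b = (90·5817 − 512·773)/123956 = 63877/61978.

m = 2.726, b = 1.031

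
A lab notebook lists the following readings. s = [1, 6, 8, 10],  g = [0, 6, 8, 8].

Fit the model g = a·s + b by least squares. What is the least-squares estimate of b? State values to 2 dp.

Entries of AᵀA: Σs·s = 201, Σs = 25, Σ1 = 4.
Right-hand side: Σs·g = 180, Σg = 22.
So AᵀA·[a, b]ᵀ = Aᵀg: [[201, 25]; [25, 4]]·[a, b]ᵀ = [180, 22]ᵀ.
Eliminating b: 4·(row 1) − 25·(row 2) gives 179·a = 4·180 − 25·22 = 170, so a = 170/179.
Then b = (22 − 25·(170/179))/4 = -78/179.

b = -0.44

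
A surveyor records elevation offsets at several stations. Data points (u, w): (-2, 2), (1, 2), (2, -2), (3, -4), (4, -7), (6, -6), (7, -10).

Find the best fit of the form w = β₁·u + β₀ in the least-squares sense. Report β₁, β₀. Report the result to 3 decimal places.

β₁ = -1.375, β₀ = 0.554

Entries of MᵀM: Σu·u = 119, Σu = 21, Σ1 = 7.
And Σu·w = -152, Σw = -25.
Normal equations: [[119, 21]; [21, 7]]·[β₁, β₀]ᵀ = [-152, -25]ᵀ.
Δ = 119·7 − 21² = 392.
β₁ = ((-152)·7 − 21·(-25))/392 = -11/8; β₀ = (119·(-25) − 21·(-152))/392 = 31/56.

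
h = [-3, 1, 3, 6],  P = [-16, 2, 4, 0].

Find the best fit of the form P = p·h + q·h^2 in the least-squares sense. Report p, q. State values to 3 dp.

From the data, Σh·h = 55, Σh·h^2 = 217, Σh^2·h^2 = 1459.
For XᵀP: Σh·P = 62, Σh^2·P = -106.
XᵀX·[p, q]ᵀ = XᵀP becomes [[55, 217]; [217, 1459]]·[p, q]ᵀ = [62, -106]ᵀ.
det = 55·1459 − 217² = 33156.
p = (62·1459 − 217·(-106))/33156 = 9455/2763; q = (55·(-106) − 217·62)/33156 = -1607/2763.

p = 3.422, q = -0.582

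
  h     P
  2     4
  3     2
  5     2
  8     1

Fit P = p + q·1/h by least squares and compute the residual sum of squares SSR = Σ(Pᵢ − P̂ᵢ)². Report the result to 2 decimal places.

SSR = 0.53

From the data, Σ1 = 4, Σ1/h = 139/120, Σ1/h·1/h = 6001/14400.
Moment sums: ΣP = 9, Σ1/h·P = 383/120.
Normal equations: [[4, 139/120]; [139/120, 6001/14400]]·[p, q]ᵀ = [9, 383/120]ᵀ.
Determinant 4·(6001/14400) − (139/120)² = 1561/4800.
p = (9·(6001/14400) − (139/120)·(383/120))/(1561/4800) = 772/4683; q = (4·(383/120) − (139/120)·9)/(1561/4800) = 11240/1561.
Residuals: 1100/4683, -126/223, 1850/4683, -304/4683; SSR = 2504/4683.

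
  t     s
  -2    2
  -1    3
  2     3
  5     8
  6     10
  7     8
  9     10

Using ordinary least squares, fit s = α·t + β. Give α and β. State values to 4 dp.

α = 0.7887, β = 3.3564

Sums needed: Σt·t = 200, Σt = 26, Σ1 = 7.
For Aᵀs: Σt·s = 245, Σs = 44.
AᵀA·[α, β]ᵀ = Aᵀs becomes [[200, 26]; [26, 7]]·[α, β]ᵀ = [245, 44]ᵀ.
Δ = 200·7 − 26² = 724.
α = (245·7 − 26·44)/724 = 571/724; β = (200·44 − 26·245)/724 = 1215/362.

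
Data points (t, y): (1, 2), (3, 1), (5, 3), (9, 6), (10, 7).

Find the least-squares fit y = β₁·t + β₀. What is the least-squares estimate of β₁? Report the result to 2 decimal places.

Forming AᵀA = [[216, 28]; [28, 5]] and Aᵀy = [144, 19]ᵀ gives AᵀA·[β₁, β₀]ᵀ = Aᵀy.
det = 216·5 − 28² = 296.
β₁ = (144·5 − 28·19)/296 = 47/74; β₀ = (216·19 − 28·144)/296 = 9/37.

β₁ = 0.64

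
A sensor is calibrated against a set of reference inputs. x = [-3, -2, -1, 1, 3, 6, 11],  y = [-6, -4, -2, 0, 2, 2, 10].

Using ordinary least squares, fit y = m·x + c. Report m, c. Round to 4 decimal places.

The normal system AᵀA·[m, c]ᵀ = Aᵀy is [[181, 15]; [15, 7]]·[m, c]ᵀ = [156, 2]ᵀ.
Determinant 181·7 − 15² = 1042.
m = (156·7 − 15·2)/1042 = 531/521; c = (181·2 − 15·156)/1042 = -989/521.

m = 1.0192, c = -1.8983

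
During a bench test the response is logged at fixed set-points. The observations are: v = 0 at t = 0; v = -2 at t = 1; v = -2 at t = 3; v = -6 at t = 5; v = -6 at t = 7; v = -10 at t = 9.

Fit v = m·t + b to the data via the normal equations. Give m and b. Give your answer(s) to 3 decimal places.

m = -1.014, b = -0.110

XᵀX·[m, b]ᵀ = Xᵀv reads: 165·m + 25·b = -170;  25·m + 6·b = -26.
(Σt·t = 165, Σt = 25, Σ1 = 6, Σt·v = -170, Σv = -26.)
Eliminating b: 6·(row 1) − 25·(row 2) gives 365·m = 6·(-170) − 25·(-26) = -370, so m = -74/73.
Then b = ((-26) − 25·(-74/73))/6 = -8/73.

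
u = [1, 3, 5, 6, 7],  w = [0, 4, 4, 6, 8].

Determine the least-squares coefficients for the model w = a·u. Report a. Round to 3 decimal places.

a = 1.033

Entries of XᵀX: Σu·u = 120.
Moment sums: Σu·w = 124.
a = 124/120 = 1.03333.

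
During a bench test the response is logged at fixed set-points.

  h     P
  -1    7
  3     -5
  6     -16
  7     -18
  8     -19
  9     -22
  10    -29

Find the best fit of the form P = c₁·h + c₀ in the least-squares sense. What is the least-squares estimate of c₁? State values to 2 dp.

XᵀX·[c₁, c₀]ᵀ = XᵀP reads: 340·c₁ + 42·c₀ = -884;  42·c₁ + 7·c₀ = -102.
det = 340·7 − 42² = 616.
c₁ = ((-884)·7 − 42·(-102))/616 = -34/11; c₀ = (340·(-102) − 42·(-884))/616 = 306/77.

c₁ = -3.09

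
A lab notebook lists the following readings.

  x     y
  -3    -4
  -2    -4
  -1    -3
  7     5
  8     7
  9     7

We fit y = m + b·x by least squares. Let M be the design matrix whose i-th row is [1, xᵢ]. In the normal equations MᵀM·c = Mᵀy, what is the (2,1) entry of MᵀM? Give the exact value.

Row 2 ↔ basis x, column 1 ↔ basis 1, so (MᵀM)_{2,1} = Σᵢ x = (-3)·(1) + (-2)·(1) + (-1)·(1) + (7)·(1) + (8)·(1) + (9)·(1) = 18.

18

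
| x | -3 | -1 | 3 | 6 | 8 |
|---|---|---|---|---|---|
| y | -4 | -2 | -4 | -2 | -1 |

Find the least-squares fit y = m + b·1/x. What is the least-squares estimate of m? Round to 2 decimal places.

Setting ∂/∂m … = 0 gives: 5·m + (-17/24)·b = -13;  (-17/24)·m + (81/64)·b = 37/24.
Determinant 5·(81/64) − (-17/24)² = 839/144.
m = ((-13)·(81/64) − (-17/24)·(37/24))/(839/144) = -2212/839; b = (5·(37/24) − (-17/24)·(-13))/(839/144) = -216/839.

m = -2.64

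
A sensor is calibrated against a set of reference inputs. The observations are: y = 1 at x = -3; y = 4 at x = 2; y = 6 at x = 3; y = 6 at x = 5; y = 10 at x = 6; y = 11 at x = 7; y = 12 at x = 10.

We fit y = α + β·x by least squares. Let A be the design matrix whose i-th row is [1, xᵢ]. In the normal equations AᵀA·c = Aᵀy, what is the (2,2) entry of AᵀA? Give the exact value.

Row 2 ↔ basis x, column 2 ↔ basis x, so (AᵀA)_{2,2} = Σᵢ (x)·(x) = (-3)·(-3) + (2)·(2) + (3)·(3) + (5)·(5) + (6)·(6) + (7)·(7) + (10)·(10) = 232.

232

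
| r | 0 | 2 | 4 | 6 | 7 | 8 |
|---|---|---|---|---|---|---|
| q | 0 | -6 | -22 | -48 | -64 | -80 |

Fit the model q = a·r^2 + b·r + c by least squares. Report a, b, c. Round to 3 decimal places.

Normal-equation sums: Σr^2·r^2 = 8065, Σr^2·r = 1143, Σr^2 = 169, Σr·r = 169, Σr = 27, Σ1 = 6.
Moment sums: Σr^2·q = -10360, Σr·q = -1476, Σq = -220.
MᵀM·[a, b, c]ᵀ = Mᵀq becomes [[8065, 1143, 169]; [1143, 169, 27]; [169, 27, 6]]·[a, b, c]ᵀ = [-10360, -1476, -220]ᵀ.
Inverting the 3×3 Gram matrix, [a, b, c]ᵀ = [-3559/3202, -20511/16010, 3246/8005]ᵀ.

a = -1.111, b = -1.281, c = 0.405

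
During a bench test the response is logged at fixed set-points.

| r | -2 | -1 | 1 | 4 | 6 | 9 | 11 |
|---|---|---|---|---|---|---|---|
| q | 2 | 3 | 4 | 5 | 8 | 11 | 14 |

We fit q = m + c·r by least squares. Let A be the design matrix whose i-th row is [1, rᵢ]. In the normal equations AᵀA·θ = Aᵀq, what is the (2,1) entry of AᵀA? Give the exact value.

Row 2 ↔ basis r, column 1 ↔ basis 1, so (AᵀA)_{2,1} = Σᵢ r = (-2)·(1) + (-1)·(1) + (1)·(1) + (4)·(1) + (6)·(1) + (9)·(1) + (11)·(1) = 28.

28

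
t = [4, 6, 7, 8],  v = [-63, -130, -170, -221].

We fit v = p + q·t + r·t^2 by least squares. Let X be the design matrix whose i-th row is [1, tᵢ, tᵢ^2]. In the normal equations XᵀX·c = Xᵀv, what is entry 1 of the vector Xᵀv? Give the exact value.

Entry 1 ↔ basis 1, so (Xᵀv)_{1} = Σᵢ vᵢ = (1)·(-63) + (1)·(-130) + (1)·(-170) + (1)·(-221) = -584.

-584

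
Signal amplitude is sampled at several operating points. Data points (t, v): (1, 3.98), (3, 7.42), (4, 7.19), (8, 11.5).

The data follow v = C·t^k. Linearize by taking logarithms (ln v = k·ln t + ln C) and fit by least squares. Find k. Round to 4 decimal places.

With ln vᵢ as the transformed response and ln tᵢ as the regressor:
XᵀX = [[7.4528, 4.5643]; [4.5643, 4]], rhs = [10.0153, 7.8005]ᵀ  (here Σln t = 4.5643, Σ(ln t)² = 7.4528, Σln v = 7.8005, Σln t·ln v = 10.0153).
Δ = 7.4528·4 − (4.5643)² = 8.9781; k = (10.0153·4 − 4.5643·7.8005)/8.9781 = 0.49642, ln C = (7.4528·7.8005 − 4.5643·10.0153)/8.9781 = 1.38367.

k = 0.4964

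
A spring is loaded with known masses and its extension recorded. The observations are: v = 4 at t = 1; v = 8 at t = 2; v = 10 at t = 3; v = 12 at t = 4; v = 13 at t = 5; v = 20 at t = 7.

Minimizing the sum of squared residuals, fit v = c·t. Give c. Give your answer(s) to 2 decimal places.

Entries of MᵀM: Σt·t = 104.
For Mᵀv: Σt·v = 303.
MᵀM·[c]ᵀ = Mᵀv becomes [[104]]·[c]ᵀ = [303]ᵀ.
Hence c = 303 / 104 ≈ 2.91346.

c = 2.91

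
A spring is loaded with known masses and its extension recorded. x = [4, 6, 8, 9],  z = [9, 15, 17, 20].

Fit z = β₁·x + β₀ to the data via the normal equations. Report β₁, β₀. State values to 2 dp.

β₁ = 2.05, β₀ = 1.41

The normal system MᵀM·[β₁, β₀]ᵀ = Mᵀz is [[197, 27]; [27, 4]]·[β₁, β₀]ᵀ = [442, 61]ᵀ.
Δ = 197·4 − 27² = 59.
β₁ = (442·4 − 27·61)/59 = 121/59; β₀ = (197·61 − 27·442)/59 = 83/59.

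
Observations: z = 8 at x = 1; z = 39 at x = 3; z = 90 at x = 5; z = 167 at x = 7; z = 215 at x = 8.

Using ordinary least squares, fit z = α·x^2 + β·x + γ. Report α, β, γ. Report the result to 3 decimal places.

α = 2.952, β = 2.871, γ = 2.629

Compute the Gram sums: Σx^2·x^2 = 7204, Σx^2·x = 1008, Σx^2 = 148, Σx·x = 148, Σx = 24, Σ1 = 5.
Right-hand side: Σx^2·z = 24552, Σx·z = 3464, Σz = 519.
Row-reducing yields α = 3723/1261, β = 3620/1261, γ = 255/97.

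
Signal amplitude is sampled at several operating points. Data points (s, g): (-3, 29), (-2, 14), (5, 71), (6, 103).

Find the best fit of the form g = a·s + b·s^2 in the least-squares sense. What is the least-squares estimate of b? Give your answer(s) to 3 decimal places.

b = 2.992

Sums needed: Σs·s = 74, Σs·s^2 = 306, Σs^2·s^2 = 2018.
For Xᵀg: Σs·g = 858, Σs^2·g = 5800.
So XᵀX·[a, b]ᵀ = Xᵀg: [[74, 306]; [306, 2018]]·[a, b]ᵀ = [858, 5800]ᵀ.
Eliminating b: 2018·(row 1) − 306·(row 2) gives 55696·a = 2018·858 − 306·5800 = -43356, so a = -10839/13924.
Then b = (5800 − 306·(-10839/13924))/2018 = 41663/13924.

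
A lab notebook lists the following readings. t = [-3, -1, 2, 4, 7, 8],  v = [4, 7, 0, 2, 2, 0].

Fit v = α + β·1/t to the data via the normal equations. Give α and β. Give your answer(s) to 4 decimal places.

Entries of XᵀX: Σ1 = 6, Σ1/t = -53/168, Σ1/t·1/t = 41197/28224.
And Σv = 15, Σ1/t·v = -317/42.
det = 6·(41197/28224) − (-53/168)² = 244373/28224.
α = (15·(41197/28224) − (-53/168)·(-317/42))/(244373/28224) = 550751/244373; β = (6·(-317/42) − (-53/168)·15)/(244373/28224) = -1144584/244373.

α = 2.2537, β = -4.6838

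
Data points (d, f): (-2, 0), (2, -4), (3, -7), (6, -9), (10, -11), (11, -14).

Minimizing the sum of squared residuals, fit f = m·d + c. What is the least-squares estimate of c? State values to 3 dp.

XᵀX·[m, c]ᵀ = Xᵀf reads: 274·m + 30·c = -347;  30·m + 6·c = -45.
(Σd·d = 274, Σd = 30, Σ1 = 6, Σd·f = -347, Σf = -45.)
Eliminating c: 6·(row 1) − 30·(row 2) gives 744·m = 6·(-347) − 30·(-45) = -732, so m = -61/62.
Then c = ((-45) − 30·(-61/62))/6 = -80/31.

c = -2.581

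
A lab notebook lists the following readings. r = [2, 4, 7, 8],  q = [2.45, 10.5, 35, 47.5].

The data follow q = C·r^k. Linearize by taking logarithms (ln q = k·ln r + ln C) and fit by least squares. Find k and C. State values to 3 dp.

k = 2.135, C = 0.553

With ln qᵢ as the transformed response and ln rᵢ as the regressor:
Σln r = 6.1048, Σ(ln r)² = 10.5129, Σln q = 10.6635, Σln r·ln q = 18.8274.
Equations: 10.5129·k + 6.1048·ln C = 18.8274;  6.1048·k + 4·ln C = 10.6635.
Solving (det = 4.7831): k = 2.13474, ln C = -0.59216, so C = exp(-0.59216) = 0.55313.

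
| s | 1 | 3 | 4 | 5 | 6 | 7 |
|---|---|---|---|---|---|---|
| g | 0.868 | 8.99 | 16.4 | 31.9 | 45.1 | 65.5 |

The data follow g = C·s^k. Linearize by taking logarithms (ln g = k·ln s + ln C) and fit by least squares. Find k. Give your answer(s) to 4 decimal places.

Linearized form: ln g = k·ln s + ln C. From the 6 transformed points,
XᵀX = [[12.7160, 7.8320]; [7.8320, 6]], rhs = [26.8259, 16.3054]ᵀ  (here Σln s = 7.8320, Σ(ln s)² = 12.7160, Σln g = 16.3054, Σln s·ln g = 26.8259).
Solving (det = 14.9557): k = 2.22333, ln C = -0.18463.

k = 2.2233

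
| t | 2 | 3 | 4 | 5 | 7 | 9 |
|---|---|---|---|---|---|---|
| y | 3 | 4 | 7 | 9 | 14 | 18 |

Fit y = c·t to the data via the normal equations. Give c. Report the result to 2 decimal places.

Normal-equation sums: Σt·t = 184.
And Σt·y = 351.
So XᵀX·[c]ᵀ = Xᵀy: [[184]]·[c]ᵀ = [351]ᵀ.
Hence c = 351 / 184 ≈ 1.90761.

c = 1.91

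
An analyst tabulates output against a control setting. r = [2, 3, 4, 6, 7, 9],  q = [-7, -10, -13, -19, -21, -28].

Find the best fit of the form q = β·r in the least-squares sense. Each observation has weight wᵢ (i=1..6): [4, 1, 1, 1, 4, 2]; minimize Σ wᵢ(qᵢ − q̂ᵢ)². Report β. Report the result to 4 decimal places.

β = -3.0897

The normal system MᵀWM·[β]ᵀ = MᵀWq is [[435]]·[β]ᵀ = [-1344]ᵀ.
Hence β = -1344 / 435 ≈ -3.08966.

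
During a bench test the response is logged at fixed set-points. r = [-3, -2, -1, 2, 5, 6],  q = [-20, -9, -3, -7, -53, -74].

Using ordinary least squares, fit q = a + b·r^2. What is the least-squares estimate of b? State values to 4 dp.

b = -2.0610

Normal-equation sums: Σ1 = 6, Σr^2 = 79, Σr^2·r^2 = 2035.
And Σq = -166, Σr^2·q = -4236.
AᵀA·[a, b]ᵀ = Aᵀq becomes [[6, 79]; [79, 2035]]·[a, b]ᵀ = [-166, -4236]ᵀ.
Δ = 6·2035 − 79² = 5969.
a = ((-166)·2035 − 79·(-4236))/5969 = -3166/5969; b = (6·(-4236) − 79·(-166))/5969 = -12302/5969.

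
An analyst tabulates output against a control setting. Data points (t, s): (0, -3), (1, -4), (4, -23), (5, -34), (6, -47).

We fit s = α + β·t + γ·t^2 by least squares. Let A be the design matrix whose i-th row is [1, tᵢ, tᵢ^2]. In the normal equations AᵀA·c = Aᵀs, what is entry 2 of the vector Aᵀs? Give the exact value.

Entry 2 ↔ basis t, so (Aᵀs)_{2} = Σᵢ (t)·sᵢ = (0)·(-3) + (1)·(-4) + (4)·(-23) + (5)·(-34) + (6)·(-47) = -548.

-548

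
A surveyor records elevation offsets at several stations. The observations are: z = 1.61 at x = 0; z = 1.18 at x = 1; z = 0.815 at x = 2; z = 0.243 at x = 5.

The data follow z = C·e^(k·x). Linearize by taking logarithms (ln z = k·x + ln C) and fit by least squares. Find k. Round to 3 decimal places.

Taking logs, ln z = k·x + ln C, so regress ln z on x.
Σx = 8.0000, Σ(x)² = 30.0000, Σln z = -0.9775, Σx·ln z = -7.3171.
Equations: 30.0000·k + 8.0000·ln C = -7.3171;  8.0000·k + 4·ln C = -0.9775.
Slope k = (n·Σx·ln z − Σx·Σln z)/(n·Σ(x)² − (Σx)²) = (4·-7.3171 − 8.0000·-0.9775)/56.0000 = -0.38300; ln C = (Σln z − k·Σx)/n = 0.52163.

k = -0.383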